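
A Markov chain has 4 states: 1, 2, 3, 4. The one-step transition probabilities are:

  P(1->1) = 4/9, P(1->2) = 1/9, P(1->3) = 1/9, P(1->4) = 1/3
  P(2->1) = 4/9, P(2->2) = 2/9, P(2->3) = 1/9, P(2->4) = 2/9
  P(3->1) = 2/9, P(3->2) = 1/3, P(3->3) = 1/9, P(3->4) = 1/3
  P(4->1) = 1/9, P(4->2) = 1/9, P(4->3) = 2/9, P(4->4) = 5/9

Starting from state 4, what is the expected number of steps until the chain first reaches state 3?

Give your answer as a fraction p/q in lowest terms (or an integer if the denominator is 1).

Let h_i = expected steps to first reach 3 from state i.
Boundary: h_3 = 0.
First-step equations for the other states:
  h_1 = 1 + 4/9*h_1 + 1/9*h_2 + 1/9*h_3 + 1/3*h_4
  h_2 = 1 + 4/9*h_1 + 2/9*h_2 + 1/9*h_3 + 2/9*h_4
  h_4 = 1 + 1/9*h_1 + 1/9*h_2 + 2/9*h_3 + 5/9*h_4

Substituting h_3 = 0 and rearranging gives the linear system (I - Q) h = 1:
  [5/9, -1/9, -1/3] . (h_1, h_2, h_4) = 1
  [-4/9, 7/9, -2/9] . (h_1, h_2, h_4) = 1
  [-1/9, -1/9, 4/9] . (h_1, h_2, h_4) = 1

Solving yields:
  h_1 = 504/79
  h_2 = 513/79
  h_4 = 432/79

Starting state is 4, so the expected hitting time is h_4 = 432/79.

Answer: 432/79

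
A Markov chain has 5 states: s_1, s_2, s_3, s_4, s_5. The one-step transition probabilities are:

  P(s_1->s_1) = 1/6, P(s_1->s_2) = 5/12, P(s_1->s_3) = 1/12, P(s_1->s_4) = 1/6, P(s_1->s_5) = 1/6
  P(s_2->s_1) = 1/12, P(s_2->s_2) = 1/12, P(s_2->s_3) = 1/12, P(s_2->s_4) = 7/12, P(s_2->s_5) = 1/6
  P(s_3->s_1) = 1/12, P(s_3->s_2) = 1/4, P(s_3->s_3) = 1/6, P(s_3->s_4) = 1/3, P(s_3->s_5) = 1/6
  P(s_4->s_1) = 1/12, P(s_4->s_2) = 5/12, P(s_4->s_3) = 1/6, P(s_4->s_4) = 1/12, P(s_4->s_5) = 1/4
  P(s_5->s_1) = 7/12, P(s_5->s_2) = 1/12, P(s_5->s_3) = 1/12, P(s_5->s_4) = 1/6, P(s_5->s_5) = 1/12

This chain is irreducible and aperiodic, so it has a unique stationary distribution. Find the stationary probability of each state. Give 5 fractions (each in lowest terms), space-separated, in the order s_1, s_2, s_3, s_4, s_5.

The stationary distribution satisfies pi = pi * P, i.e.:
  pi_s_1 = 1/6*pi_s_1 + 1/12*pi_s_2 + 1/12*pi_s_3 + 1/12*pi_s_4 + 7/12*pi_s_5
  pi_s_2 = 5/12*pi_s_1 + 1/12*pi_s_2 + 1/4*pi_s_3 + 5/12*pi_s_4 + 1/12*pi_s_5
  pi_s_3 = 1/12*pi_s_1 + 1/12*pi_s_2 + 1/6*pi_s_3 + 1/6*pi_s_4 + 1/12*pi_s_5
  pi_s_4 = 1/6*pi_s_1 + 7/12*pi_s_2 + 1/3*pi_s_3 + 1/12*pi_s_4 + 1/6*pi_s_5
  pi_s_5 = 1/6*pi_s_1 + 1/6*pi_s_2 + 1/6*pi_s_3 + 1/4*pi_s_4 + 1/12*pi_s_5
with normalization: pi_s_1 + pi_s_2 + pi_s_3 + pi_s_4 + pi_s_5 = 1.

Using the first 4 balance equations plus normalization, the linear system A*pi = b is:
  [-5/6, 1/12, 1/12, 1/12, 7/12] . pi = 0
  [5/12, -11/12, 1/4, 5/12, 1/12] . pi = 0
  [1/12, 1/12, -5/6, 1/6, 1/12] . pi = 0
  [1/6, 7/12, 1/3, -11/12, 1/6] . pi = 0
  [1, 1, 1, 1, 1] . pi = 1

Solving yields:
  pi_s_1 = 2762/14839
  pi_s_2 = 7551/29678
  pi_s_3 = 3425/29678
  pi_s_4 = 727/2698
  pi_s_5 = 471/2698

Verification (pi * P):
  2762/14839*1/6 + 7551/29678*1/12 + 3425/29678*1/12 + 727/2698*1/12 + 471/2698*7/12 = 2762/14839 = pi_s_1  (ok)
  2762/14839*5/12 + 7551/29678*1/12 + 3425/29678*1/4 + 727/2698*5/12 + 471/2698*1/12 = 7551/29678 = pi_s_2  (ok)
  2762/14839*1/12 + 7551/29678*1/12 + 3425/29678*1/6 + 727/2698*1/6 + 471/2698*1/12 = 3425/29678 = pi_s_3  (ok)
  2762/14839*1/6 + 7551/29678*7/12 + 3425/29678*1/3 + 727/2698*1/12 + 471/2698*1/6 = 727/2698 = pi_s_4  (ok)
  2762/14839*1/6 + 7551/29678*1/6 + 3425/29678*1/6 + 727/2698*1/4 + 471/2698*1/12 = 471/2698 = pi_s_5  (ok)

Answer: 2762/14839 7551/29678 3425/29678 727/2698 471/2698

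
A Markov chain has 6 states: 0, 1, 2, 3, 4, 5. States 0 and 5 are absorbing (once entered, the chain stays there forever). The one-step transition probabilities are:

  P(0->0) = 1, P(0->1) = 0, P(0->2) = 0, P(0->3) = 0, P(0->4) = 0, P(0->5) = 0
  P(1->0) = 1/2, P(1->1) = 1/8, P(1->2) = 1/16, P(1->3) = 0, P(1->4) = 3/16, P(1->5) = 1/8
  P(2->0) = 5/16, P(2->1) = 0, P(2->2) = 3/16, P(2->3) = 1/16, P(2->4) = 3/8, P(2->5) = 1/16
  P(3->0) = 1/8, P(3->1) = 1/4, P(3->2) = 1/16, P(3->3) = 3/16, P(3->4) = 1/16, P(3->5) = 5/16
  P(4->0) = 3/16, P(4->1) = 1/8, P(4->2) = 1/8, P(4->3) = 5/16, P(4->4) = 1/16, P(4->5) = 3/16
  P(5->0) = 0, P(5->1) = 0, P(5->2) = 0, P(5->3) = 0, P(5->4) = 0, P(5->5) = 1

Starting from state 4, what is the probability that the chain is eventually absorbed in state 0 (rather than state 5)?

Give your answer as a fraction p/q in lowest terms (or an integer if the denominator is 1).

Answer: 4039/7397

Derivation:
Let a_i = P(absorbed in 0 | start in state i).
Boundary conditions: a_0 = 1, a_5 = 0.
For each transient state i, a_i = sum_j P(i->j) * a_j:
  a_1 = 1/2*a_0 + 1/8*a_1 + 1/16*a_2 + 0*a_3 + 3/16*a_4 + 1/8*a_5
  a_2 = 5/16*a_0 + 0*a_1 + 3/16*a_2 + 1/16*a_3 + 3/8*a_4 + 1/16*a_5
  a_3 = 1/8*a_0 + 1/4*a_1 + 1/16*a_2 + 3/16*a_3 + 1/16*a_4 + 5/16*a_5
  a_4 = 3/16*a_0 + 1/8*a_1 + 1/8*a_2 + 5/16*a_3 + 1/16*a_4 + 3/16*a_5

Substituting a_0 = 1 and a_5 = 0, rearrange to (I - Q) a = r where r[i] = P(i -> 0):
  [7/8, -1/16, 0, -3/16] . (a_1, a_2, a_3, a_4) = 1/2
  [0, 13/16, -1/16, -3/8] . (a_1, a_2, a_3, a_4) = 5/16
  [-1/4, -1/16, 13/16, -1/16] . (a_1, a_2, a_3, a_4) = 1/8
  [-1/8, -1/8, -5/16, 15/16] . (a_1, a_2, a_3, a_4) = 3/16

Solving yields:
  a_1 = 5448/7397
  a_2 = 383/569
  a_3 = 3508/7397
  a_4 = 4039/7397

Starting state is 4, so the absorption probability is a_4 = 4039/7397.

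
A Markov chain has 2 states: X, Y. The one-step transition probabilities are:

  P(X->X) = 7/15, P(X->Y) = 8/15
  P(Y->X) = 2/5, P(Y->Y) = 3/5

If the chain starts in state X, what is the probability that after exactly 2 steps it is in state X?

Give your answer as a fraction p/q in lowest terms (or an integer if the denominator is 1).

Computing P^2 by repeated multiplication:
P^1 =
  X: [7/15, 8/15]
  Y: [2/5, 3/5]
P^2 =
  X: [97/225, 128/225]
  Y: [32/75, 43/75]

(P^2)[X -> X] = 97/225

Answer: 97/225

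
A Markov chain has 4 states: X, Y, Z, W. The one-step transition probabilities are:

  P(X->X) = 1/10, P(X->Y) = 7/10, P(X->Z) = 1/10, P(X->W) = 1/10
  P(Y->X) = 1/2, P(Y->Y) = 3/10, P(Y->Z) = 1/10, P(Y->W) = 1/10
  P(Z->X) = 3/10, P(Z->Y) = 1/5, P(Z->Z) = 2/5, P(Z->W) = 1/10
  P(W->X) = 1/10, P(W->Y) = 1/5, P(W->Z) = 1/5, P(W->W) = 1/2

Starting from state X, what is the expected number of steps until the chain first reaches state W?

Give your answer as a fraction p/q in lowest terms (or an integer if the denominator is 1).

Answer: 10

Derivation:
Let h_i = expected steps to first reach W from state i.
Boundary: h_W = 0.
First-step equations for the other states:
  h_X = 1 + 1/10*h_X + 7/10*h_Y + 1/10*h_Z + 1/10*h_W
  h_Y = 1 + 1/2*h_X + 3/10*h_Y + 1/10*h_Z + 1/10*h_W
  h_Z = 1 + 3/10*h_X + 1/5*h_Y + 2/5*h_Z + 1/10*h_W

Substituting h_W = 0 and rearranging gives the linear system (I - Q) h = 1:
  [9/10, -7/10, -1/10] . (h_X, h_Y, h_Z) = 1
  [-1/2, 7/10, -1/10] . (h_X, h_Y, h_Z) = 1
  [-3/10, -1/5, 3/5] . (h_X, h_Y, h_Z) = 1

Solving yields:
  h_X = 10
  h_Y = 10
  h_Z = 10

Starting state is X, so the expected hitting time is h_X = 10.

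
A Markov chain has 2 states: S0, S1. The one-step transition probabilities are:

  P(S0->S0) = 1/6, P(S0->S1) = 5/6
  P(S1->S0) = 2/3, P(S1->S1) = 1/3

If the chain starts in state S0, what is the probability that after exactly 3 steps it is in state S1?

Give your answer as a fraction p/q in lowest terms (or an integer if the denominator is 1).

Answer: 5/8

Derivation:
Computing P^3 by repeated multiplication:
P^1 =
  S0: [1/6, 5/6]
  S1: [2/3, 1/3]
P^2 =
  S0: [7/12, 5/12]
  S1: [1/3, 2/3]
P^3 =
  S0: [3/8, 5/8]
  S1: [1/2, 1/2]

(P^3)[S0 -> S1] = 5/8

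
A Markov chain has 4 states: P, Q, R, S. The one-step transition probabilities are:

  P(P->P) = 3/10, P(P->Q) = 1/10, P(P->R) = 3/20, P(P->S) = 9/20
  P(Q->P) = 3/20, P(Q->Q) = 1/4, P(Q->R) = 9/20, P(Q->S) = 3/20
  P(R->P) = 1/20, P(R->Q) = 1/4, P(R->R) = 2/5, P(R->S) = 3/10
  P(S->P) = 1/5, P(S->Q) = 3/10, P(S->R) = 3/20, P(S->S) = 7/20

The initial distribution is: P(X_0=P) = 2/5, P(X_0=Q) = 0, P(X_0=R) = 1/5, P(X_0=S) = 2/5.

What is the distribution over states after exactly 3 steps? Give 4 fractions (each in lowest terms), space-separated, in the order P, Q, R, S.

Propagating the distribution step by step (d_{t+1} = d_t * P):
d_0 = (P=2/5, Q=0, R=1/5, S=2/5)
  d_1[P] = 2/5*3/10 + 0*3/20 + 1/5*1/20 + 2/5*1/5 = 21/100
  d_1[Q] = 2/5*1/10 + 0*1/4 + 1/5*1/4 + 2/5*3/10 = 21/100
  d_1[R] = 2/5*3/20 + 0*9/20 + 1/5*2/5 + 2/5*3/20 = 1/5
  d_1[S] = 2/5*9/20 + 0*3/20 + 1/5*3/10 + 2/5*7/20 = 19/50
d_1 = (P=21/100, Q=21/100, R=1/5, S=19/50)
  d_2[P] = 21/100*3/10 + 21/100*3/20 + 1/5*1/20 + 19/50*1/5 = 361/2000
  d_2[Q] = 21/100*1/10 + 21/100*1/4 + 1/5*1/4 + 19/50*3/10 = 19/80
  d_2[R] = 21/100*3/20 + 21/100*9/20 + 1/5*2/5 + 19/50*3/20 = 263/1000
  d_2[S] = 21/100*9/20 + 21/100*3/20 + 1/5*3/10 + 19/50*7/20 = 319/1000
d_2 = (P=361/2000, Q=19/80, R=263/1000, S=319/1000)
  d_3[P] = 361/2000*3/10 + 19/80*3/20 + 263/1000*1/20 + 319/1000*1/5 = 6669/40000
  d_3[Q] = 361/2000*1/10 + 19/80*1/4 + 263/1000*1/4 + 319/1000*3/10 = 1911/8000
  d_3[R] = 361/2000*3/20 + 19/80*9/20 + 263/1000*2/5 + 319/1000*3/20 = 287/1000
  d_3[S] = 361/2000*9/20 + 19/80*3/20 + 263/1000*3/10 + 319/1000*7/20 = 1537/5000
d_3 = (P=6669/40000, Q=1911/8000, R=287/1000, S=1537/5000)

Answer: 6669/40000 1911/8000 287/1000 1537/5000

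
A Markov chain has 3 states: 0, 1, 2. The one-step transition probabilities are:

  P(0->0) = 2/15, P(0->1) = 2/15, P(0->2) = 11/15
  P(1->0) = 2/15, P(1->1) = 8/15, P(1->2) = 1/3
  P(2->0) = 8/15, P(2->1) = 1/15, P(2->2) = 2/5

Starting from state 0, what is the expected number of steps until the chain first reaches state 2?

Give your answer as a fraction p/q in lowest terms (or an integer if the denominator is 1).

Answer: 45/29

Derivation:
Let h_i = expected steps to first reach 2 from state i.
Boundary: h_2 = 0.
First-step equations for the other states:
  h_0 = 1 + 2/15*h_0 + 2/15*h_1 + 11/15*h_2
  h_1 = 1 + 2/15*h_0 + 8/15*h_1 + 1/3*h_2

Substituting h_2 = 0 and rearranging gives the linear system (I - Q) h = 1:
  [13/15, -2/15] . (h_0, h_1) = 1
  [-2/15, 7/15] . (h_0, h_1) = 1

Solving yields:
  h_0 = 45/29
  h_1 = 75/29

Starting state is 0, so the expected hitting time is h_0 = 45/29.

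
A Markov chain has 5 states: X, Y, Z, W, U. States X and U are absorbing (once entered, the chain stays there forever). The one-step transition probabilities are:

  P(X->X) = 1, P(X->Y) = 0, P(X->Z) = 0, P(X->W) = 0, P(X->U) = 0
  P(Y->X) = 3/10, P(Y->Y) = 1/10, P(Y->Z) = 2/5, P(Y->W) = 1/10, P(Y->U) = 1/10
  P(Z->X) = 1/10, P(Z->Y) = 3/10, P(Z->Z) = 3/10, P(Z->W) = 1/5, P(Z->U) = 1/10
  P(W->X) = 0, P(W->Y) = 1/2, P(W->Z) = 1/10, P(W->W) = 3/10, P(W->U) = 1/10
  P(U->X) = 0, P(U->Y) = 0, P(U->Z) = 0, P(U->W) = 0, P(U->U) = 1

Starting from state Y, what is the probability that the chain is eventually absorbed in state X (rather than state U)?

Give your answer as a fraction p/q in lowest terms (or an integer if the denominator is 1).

Answer: 170/261

Derivation:
Let a_i = P(absorbed in X | start in state i).
Boundary conditions: a_X = 1, a_U = 0.
For each transient state i, a_i = sum_j P(i->j) * a_j:
  a_Y = 3/10*a_X + 1/10*a_Y + 2/5*a_Z + 1/10*a_W + 1/10*a_U
  a_Z = 1/10*a_X + 3/10*a_Y + 3/10*a_Z + 1/5*a_W + 1/10*a_U
  a_W = 0*a_X + 1/2*a_Y + 1/10*a_Z + 3/10*a_W + 1/10*a_U

Substituting a_X = 1 and a_U = 0, rearrange to (I - Q) a = r where r[i] = P(i -> X):
  [9/10, -2/5, -1/10] . (a_Y, a_Z, a_W) = 3/10
  [-3/10, 7/10, -1/5] . (a_Y, a_Z, a_W) = 1/10
  [-1/2, -1/10, 7/10] . (a_Y, a_Z, a_W) = 0

Solving yields:
  a_Y = 170/261
  a_Z = 151/261
  a_W = 143/261

Starting state is Y, so the absorption probability is a_Y = 170/261.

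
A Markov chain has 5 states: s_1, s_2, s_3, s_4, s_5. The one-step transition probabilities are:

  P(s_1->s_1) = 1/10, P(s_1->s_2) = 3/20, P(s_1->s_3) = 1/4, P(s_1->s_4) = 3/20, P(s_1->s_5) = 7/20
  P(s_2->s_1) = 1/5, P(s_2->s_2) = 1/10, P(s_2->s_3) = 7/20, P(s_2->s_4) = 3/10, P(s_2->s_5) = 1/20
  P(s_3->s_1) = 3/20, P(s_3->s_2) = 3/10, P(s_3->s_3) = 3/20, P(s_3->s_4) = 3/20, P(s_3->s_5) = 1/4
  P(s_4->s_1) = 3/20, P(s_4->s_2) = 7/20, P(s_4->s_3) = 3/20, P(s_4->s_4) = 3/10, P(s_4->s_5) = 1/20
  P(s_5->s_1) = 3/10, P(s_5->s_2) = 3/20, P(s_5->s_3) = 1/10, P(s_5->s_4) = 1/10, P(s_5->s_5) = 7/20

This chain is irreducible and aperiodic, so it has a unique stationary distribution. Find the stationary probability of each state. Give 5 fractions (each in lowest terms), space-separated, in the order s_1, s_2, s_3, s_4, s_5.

The stationary distribution satisfies pi = pi * P, i.e.:
  pi_s_1 = 1/10*pi_s_1 + 1/5*pi_s_2 + 3/20*pi_s_3 + 3/20*pi_s_4 + 3/10*pi_s_5
  pi_s_2 = 3/20*pi_s_1 + 1/10*pi_s_2 + 3/10*pi_s_3 + 7/20*pi_s_4 + 3/20*pi_s_5
  pi_s_3 = 1/4*pi_s_1 + 7/20*pi_s_2 + 3/20*pi_s_3 + 3/20*pi_s_4 + 1/10*pi_s_5
  pi_s_4 = 3/20*pi_s_1 + 3/10*pi_s_2 + 3/20*pi_s_3 + 3/10*pi_s_4 + 1/10*pi_s_5
  pi_s_5 = 7/20*pi_s_1 + 1/20*pi_s_2 + 1/4*pi_s_3 + 1/20*pi_s_4 + 7/20*pi_s_5
with normalization: pi_s_1 + pi_s_2 + pi_s_3 + pi_s_4 + pi_s_5 = 1.

Using the first 4 balance equations plus normalization, the linear system A*pi = b is:
  [-9/10, 1/5, 3/20, 3/20, 3/10] . pi = 0
  [3/20, -9/10, 3/10, 7/20, 3/20] . pi = 0
  [1/4, 7/20, -17/20, 3/20, 1/10] . pi = 0
  [3/20, 3/10, 3/20, -7/10, 1/10] . pi = 0
  [1, 1, 1, 1, 1] . pi = 1

Solving yields:
  pi_s_1 = 26227/143810
  pi_s_2 = 6033/28762
  pi_s_3 = 28741/143810
  pi_s_4 = 28953/143810
  pi_s_5 = 14862/71905

Verification (pi * P):
  26227/143810*1/10 + 6033/28762*1/5 + 28741/143810*3/20 + 28953/143810*3/20 + 14862/71905*3/10 = 26227/143810 = pi_s_1  (ok)
  26227/143810*3/20 + 6033/28762*1/10 + 28741/143810*3/10 + 28953/143810*7/20 + 14862/71905*3/20 = 6033/28762 = pi_s_2  (ok)
  26227/143810*1/4 + 6033/28762*7/20 + 28741/143810*3/20 + 28953/143810*3/20 + 14862/71905*1/10 = 28741/143810 = pi_s_3  (ok)
  26227/143810*3/20 + 6033/28762*3/10 + 28741/143810*3/20 + 28953/143810*3/10 + 14862/71905*1/10 = 28953/143810 = pi_s_4  (ok)
  26227/143810*7/20 + 6033/28762*1/20 + 28741/143810*1/4 + 28953/143810*1/20 + 14862/71905*7/20 = 14862/71905 = pi_s_5  (ok)

Answer: 26227/143810 6033/28762 28741/143810 28953/143810 14862/71905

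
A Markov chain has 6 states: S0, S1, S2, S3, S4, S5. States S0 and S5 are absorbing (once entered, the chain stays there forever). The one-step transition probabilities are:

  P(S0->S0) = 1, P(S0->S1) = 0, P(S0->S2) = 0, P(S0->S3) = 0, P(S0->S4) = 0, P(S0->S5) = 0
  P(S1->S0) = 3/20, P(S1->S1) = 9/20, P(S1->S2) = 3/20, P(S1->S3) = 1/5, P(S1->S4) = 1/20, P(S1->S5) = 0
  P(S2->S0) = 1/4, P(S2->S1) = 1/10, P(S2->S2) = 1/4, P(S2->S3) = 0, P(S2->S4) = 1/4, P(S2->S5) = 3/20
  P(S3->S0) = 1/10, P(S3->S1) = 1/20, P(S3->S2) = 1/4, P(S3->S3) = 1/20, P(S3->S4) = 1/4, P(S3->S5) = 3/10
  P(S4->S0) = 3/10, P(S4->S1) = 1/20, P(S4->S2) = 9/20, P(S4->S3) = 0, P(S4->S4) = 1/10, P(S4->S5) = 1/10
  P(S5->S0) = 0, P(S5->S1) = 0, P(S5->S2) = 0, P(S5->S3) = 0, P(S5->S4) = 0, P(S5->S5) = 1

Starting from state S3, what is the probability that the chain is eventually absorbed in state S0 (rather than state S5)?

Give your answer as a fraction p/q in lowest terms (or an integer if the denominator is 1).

Let a_i = P(absorbed in S0 | start in state i).
Boundary conditions: a_S0 = 1, a_S5 = 0.
For each transient state i, a_i = sum_j P(i->j) * a_j:
  a_S1 = 3/20*a_S0 + 9/20*a_S1 + 3/20*a_S2 + 1/5*a_S3 + 1/20*a_S4 + 0*a_S5
  a_S2 = 1/4*a_S0 + 1/10*a_S1 + 1/4*a_S2 + 0*a_S3 + 1/4*a_S4 + 3/20*a_S5
  a_S3 = 1/10*a_S0 + 1/20*a_S1 + 1/4*a_S2 + 1/20*a_S3 + 1/4*a_S4 + 3/10*a_S5
  a_S4 = 3/10*a_S0 + 1/20*a_S1 + 9/20*a_S2 + 0*a_S3 + 1/10*a_S4 + 1/10*a_S5

Substituting a_S0 = 1 and a_S5 = 0, rearrange to (I - Q) a = r where r[i] = P(i -> S0):
  [11/20, -3/20, -1/5, -1/20] . (a_S1, a_S2, a_S3, a_S4) = 3/20
  [-1/10, 3/4, 0, -1/4] . (a_S1, a_S2, a_S3, a_S4) = 1/4
  [-1/20, -1/4, 19/20, -1/4] . (a_S1, a_S2, a_S3, a_S4) = 1/10
  [-1/20, -9/20, 0, 9/10] . (a_S1, a_S2, a_S3, a_S4) = 3/10

Solving yields:
  a_S1 = 29130/41681
  a_S2 = 27538/41681
  a_S3 = 20873/41681
  a_S4 = 29281/41681

Starting state is S3, so the absorption probability is a_S3 = 20873/41681.

Answer: 20873/41681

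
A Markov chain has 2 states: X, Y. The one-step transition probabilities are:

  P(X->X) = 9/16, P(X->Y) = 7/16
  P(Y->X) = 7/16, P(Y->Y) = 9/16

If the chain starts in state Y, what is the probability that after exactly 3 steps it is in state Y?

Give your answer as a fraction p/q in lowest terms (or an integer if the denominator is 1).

Computing P^3 by repeated multiplication:
P^1 =
  X: [9/16, 7/16]
  Y: [7/16, 9/16]
P^2 =
  X: [65/128, 63/128]
  Y: [63/128, 65/128]
P^3 =
  X: [513/1024, 511/1024]
  Y: [511/1024, 513/1024]

(P^3)[Y -> Y] = 513/1024

Answer: 513/1024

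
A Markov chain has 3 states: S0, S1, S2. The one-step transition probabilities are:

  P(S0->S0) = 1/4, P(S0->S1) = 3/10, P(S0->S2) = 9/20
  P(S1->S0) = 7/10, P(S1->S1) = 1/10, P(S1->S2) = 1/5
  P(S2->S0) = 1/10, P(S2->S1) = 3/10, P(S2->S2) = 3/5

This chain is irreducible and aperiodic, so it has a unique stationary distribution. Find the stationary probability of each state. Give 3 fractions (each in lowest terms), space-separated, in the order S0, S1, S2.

The stationary distribution satisfies pi = pi * P, i.e.:
  pi_S0 = 1/4*pi_S0 + 7/10*pi_S1 + 1/10*pi_S2
  pi_S1 = 3/10*pi_S0 + 1/10*pi_S1 + 3/10*pi_S2
  pi_S2 = 9/20*pi_S0 + 1/5*pi_S1 + 3/5*pi_S2
with normalization: pi_S0 + pi_S1 + pi_S2 = 1.

Using the first 2 balance equations plus normalization, the linear system A*pi = b is:
  [-3/4, 7/10, 1/10] . pi = 0
  [3/10, -9/10, 3/10] . pi = 0
  [1, 1, 1] . pi = 1

Solving yields:
  pi_S0 = 5/17
  pi_S1 = 1/4
  pi_S2 = 31/68

Verification (pi * P):
  5/17*1/4 + 1/4*7/10 + 31/68*1/10 = 5/17 = pi_S0  (ok)
  5/17*3/10 + 1/4*1/10 + 31/68*3/10 = 1/4 = pi_S1  (ok)
  5/17*9/20 + 1/4*1/5 + 31/68*3/5 = 31/68 = pi_S2  (ok)

Answer: 5/17 1/4 31/68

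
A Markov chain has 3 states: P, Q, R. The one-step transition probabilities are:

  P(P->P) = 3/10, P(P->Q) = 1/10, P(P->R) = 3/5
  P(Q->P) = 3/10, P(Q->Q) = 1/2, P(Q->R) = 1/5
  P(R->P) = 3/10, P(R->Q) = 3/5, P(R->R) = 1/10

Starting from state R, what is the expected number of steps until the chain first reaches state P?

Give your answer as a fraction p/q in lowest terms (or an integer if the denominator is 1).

Answer: 10/3

Derivation:
Let h_i = expected steps to first reach P from state i.
Boundary: h_P = 0.
First-step equations for the other states:
  h_Q = 1 + 3/10*h_P + 1/2*h_Q + 1/5*h_R
  h_R = 1 + 3/10*h_P + 3/5*h_Q + 1/10*h_R

Substituting h_P = 0 and rearranging gives the linear system (I - Q) h = 1:
  [1/2, -1/5] . (h_Q, h_R) = 1
  [-3/5, 9/10] . (h_Q, h_R) = 1

Solving yields:
  h_Q = 10/3
  h_R = 10/3

Starting state is R, so the expected hitting time is h_R = 10/3.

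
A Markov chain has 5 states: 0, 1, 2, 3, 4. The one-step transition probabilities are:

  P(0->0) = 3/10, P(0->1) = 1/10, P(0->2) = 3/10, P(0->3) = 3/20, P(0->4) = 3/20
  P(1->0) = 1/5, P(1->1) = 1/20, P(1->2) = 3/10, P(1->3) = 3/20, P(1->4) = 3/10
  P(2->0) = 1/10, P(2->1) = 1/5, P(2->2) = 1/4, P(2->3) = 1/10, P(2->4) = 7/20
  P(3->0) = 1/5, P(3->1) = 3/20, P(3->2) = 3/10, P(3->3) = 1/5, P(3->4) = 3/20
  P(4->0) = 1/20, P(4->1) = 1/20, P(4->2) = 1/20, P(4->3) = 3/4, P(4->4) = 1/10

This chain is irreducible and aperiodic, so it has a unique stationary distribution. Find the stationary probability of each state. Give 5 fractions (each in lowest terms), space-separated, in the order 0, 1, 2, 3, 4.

The stationary distribution satisfies pi = pi * P, i.e.:
  pi_0 = 3/10*pi_0 + 1/5*pi_1 + 1/10*pi_2 + 1/5*pi_3 + 1/20*pi_4
  pi_1 = 1/10*pi_0 + 1/20*pi_1 + 1/5*pi_2 + 3/20*pi_3 + 1/20*pi_4
  pi_2 = 3/10*pi_0 + 3/10*pi_1 + 1/4*pi_2 + 3/10*pi_3 + 1/20*pi_4
  pi_3 = 3/20*pi_0 + 3/20*pi_1 + 1/10*pi_2 + 1/5*pi_3 + 3/4*pi_4
  pi_4 = 3/20*pi_0 + 3/10*pi_1 + 7/20*pi_2 + 3/20*pi_3 + 1/10*pi_4
with normalization: pi_0 + pi_1 + pi_2 + pi_3 + pi_4 = 1.

Using the first 4 balance equations plus normalization, the linear system A*pi = b is:
  [-7/10, 1/5, 1/10, 1/5, 1/20] . pi = 0
  [1/10, -19/20, 1/5, 3/20, 1/20] . pi = 0
  [3/10, 3/10, -3/4, 3/10, 1/20] . pi = 0
  [3/20, 3/20, 1/10, -4/5, 3/4] . pi = 0
  [1, 1, 1, 1, 1] . pi = 1

Solving yields:
  pi_0 = 29903/184935
  pi_1 = 22399/184935
  pi_2 = 2920/12329
  pi_3 = 16957/61645
  pi_4 = 12654/61645

Verification (pi * P):
  29903/184935*3/10 + 22399/184935*1/5 + 2920/12329*1/10 + 16957/61645*1/5 + 12654/61645*1/20 = 29903/184935 = pi_0  (ok)
  29903/184935*1/10 + 22399/184935*1/20 + 2920/12329*1/5 + 16957/61645*3/20 + 12654/61645*1/20 = 22399/184935 = pi_1  (ok)
  29903/184935*3/10 + 22399/184935*3/10 + 2920/12329*1/4 + 16957/61645*3/10 + 12654/61645*1/20 = 2920/12329 = pi_2  (ok)
  29903/184935*3/20 + 22399/184935*3/20 + 2920/12329*1/10 + 16957/61645*1/5 + 12654/61645*3/4 = 16957/61645 = pi_3  (ok)
  29903/184935*3/20 + 22399/184935*3/10 + 2920/12329*7/20 + 16957/61645*3/20 + 12654/61645*1/10 = 12654/61645 = pi_4  (ok)

Answer: 29903/184935 22399/184935 2920/12329 16957/61645 12654/61645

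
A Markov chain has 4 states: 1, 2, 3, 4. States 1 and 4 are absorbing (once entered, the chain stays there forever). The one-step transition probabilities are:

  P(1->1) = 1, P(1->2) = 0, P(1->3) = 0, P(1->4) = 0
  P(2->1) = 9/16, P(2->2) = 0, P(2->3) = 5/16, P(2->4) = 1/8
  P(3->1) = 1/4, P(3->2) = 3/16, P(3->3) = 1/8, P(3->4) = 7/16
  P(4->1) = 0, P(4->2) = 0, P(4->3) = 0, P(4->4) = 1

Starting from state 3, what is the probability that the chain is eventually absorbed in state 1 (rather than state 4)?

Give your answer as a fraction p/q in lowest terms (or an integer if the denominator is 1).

Let a_i = P(absorbed in 1 | start in state i).
Boundary conditions: a_1 = 1, a_4 = 0.
For each transient state i, a_i = sum_j P(i->j) * a_j:
  a_2 = 9/16*a_1 + 0*a_2 + 5/16*a_3 + 1/8*a_4
  a_3 = 1/4*a_1 + 3/16*a_2 + 1/8*a_3 + 7/16*a_4

Substituting a_1 = 1 and a_4 = 0, rearrange to (I - Q) a = r where r[i] = P(i -> 1):
  [1, -5/16] . (a_2, a_3) = 9/16
  [-3/16, 7/8] . (a_2, a_3) = 1/4

Solving yields:
  a_2 = 146/209
  a_3 = 91/209

Starting state is 3, so the absorption probability is a_3 = 91/209.

Answer: 91/209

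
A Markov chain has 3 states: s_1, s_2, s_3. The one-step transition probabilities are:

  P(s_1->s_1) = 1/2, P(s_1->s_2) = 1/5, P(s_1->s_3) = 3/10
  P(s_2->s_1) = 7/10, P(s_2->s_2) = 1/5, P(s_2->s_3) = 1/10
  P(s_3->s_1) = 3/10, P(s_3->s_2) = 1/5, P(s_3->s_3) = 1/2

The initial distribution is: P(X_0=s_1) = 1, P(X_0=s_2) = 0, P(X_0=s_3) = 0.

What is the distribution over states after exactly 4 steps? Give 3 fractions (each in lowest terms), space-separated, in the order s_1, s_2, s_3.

Answer: 297/625 1/5 203/625

Derivation:
Propagating the distribution step by step (d_{t+1} = d_t * P):
d_0 = (s_1=1, s_2=0, s_3=0)
  d_1[s_1] = 1*1/2 + 0*7/10 + 0*3/10 = 1/2
  d_1[s_2] = 1*1/5 + 0*1/5 + 0*1/5 = 1/5
  d_1[s_3] = 1*3/10 + 0*1/10 + 0*1/2 = 3/10
d_1 = (s_1=1/2, s_2=1/5, s_3=3/10)
  d_2[s_1] = 1/2*1/2 + 1/5*7/10 + 3/10*3/10 = 12/25
  d_2[s_2] = 1/2*1/5 + 1/5*1/5 + 3/10*1/5 = 1/5
  d_2[s_3] = 1/2*3/10 + 1/5*1/10 + 3/10*1/2 = 8/25
d_2 = (s_1=12/25, s_2=1/5, s_3=8/25)
  d_3[s_1] = 12/25*1/2 + 1/5*7/10 + 8/25*3/10 = 119/250
  d_3[s_2] = 12/25*1/5 + 1/5*1/5 + 8/25*1/5 = 1/5
  d_3[s_3] = 12/25*3/10 + 1/5*1/10 + 8/25*1/2 = 81/250
d_3 = (s_1=119/250, s_2=1/5, s_3=81/250)
  d_4[s_1] = 119/250*1/2 + 1/5*7/10 + 81/250*3/10 = 297/625
  d_4[s_2] = 119/250*1/5 + 1/5*1/5 + 81/250*1/5 = 1/5
  d_4[s_3] = 119/250*3/10 + 1/5*1/10 + 81/250*1/2 = 203/625
d_4 = (s_1=297/625, s_2=1/5, s_3=203/625)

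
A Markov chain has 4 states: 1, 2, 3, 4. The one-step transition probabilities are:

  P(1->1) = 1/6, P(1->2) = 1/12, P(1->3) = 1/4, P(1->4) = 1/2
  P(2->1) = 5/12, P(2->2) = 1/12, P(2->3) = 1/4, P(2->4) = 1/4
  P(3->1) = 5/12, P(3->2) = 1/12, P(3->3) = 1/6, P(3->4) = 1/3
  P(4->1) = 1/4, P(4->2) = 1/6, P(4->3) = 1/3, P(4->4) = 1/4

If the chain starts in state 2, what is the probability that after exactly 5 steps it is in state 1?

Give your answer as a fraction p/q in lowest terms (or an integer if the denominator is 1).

Computing P^5 by repeated multiplication:
P^1 =
  1: [1/6, 1/12, 1/4, 1/2]
  2: [5/12, 1/12, 1/4, 1/4]
  3: [5/12, 1/12, 1/6, 1/3]
  4: [1/4, 1/6, 1/3, 1/4]
P^2 =
  1: [7/24, 1/8, 13/48, 5/16]
  2: [13/48, 5/48, 1/4, 3/8]
  3: [37/144, 1/9, 19/72, 53/144]
  4: [5/16, 5/48, 35/144, 49/144]
P^3 =
  1: [7/24, 7/64, 73/288, 199/576]
  2: [55/192, 11/96, 25/96, 65/192]
  3: [503/1728, 197/1728, 149/576, 581/1728]
  4: [487/1728, 193/1728, 223/864, 301/864]
P^4 =
  1: [989/3456, 775/6912, 1781/6912, 1189/3456]
  2: [665/2304, 257/2304, 197/768, 791/2304]
  3: [5969/20736, 2309/20736, 2659/10368, 595/1728]
  4: [5975/20736, 1165/10368, 445/1728, 7091/20736]
P^5 =
  1: [11935/41472, 4645/41472, 7111/27648, 28451/82944]
  2: [7943/27648, 3095/27648, 889/3456, 1583/4608]
  3: [23831/82944, 2323/20736, 32015/124416, 85433/248832]
  4: [71573/248832, 27827/248832, 63959/248832, 9497/27648]

(P^5)[2 -> 1] = 7943/27648

Answer: 7943/27648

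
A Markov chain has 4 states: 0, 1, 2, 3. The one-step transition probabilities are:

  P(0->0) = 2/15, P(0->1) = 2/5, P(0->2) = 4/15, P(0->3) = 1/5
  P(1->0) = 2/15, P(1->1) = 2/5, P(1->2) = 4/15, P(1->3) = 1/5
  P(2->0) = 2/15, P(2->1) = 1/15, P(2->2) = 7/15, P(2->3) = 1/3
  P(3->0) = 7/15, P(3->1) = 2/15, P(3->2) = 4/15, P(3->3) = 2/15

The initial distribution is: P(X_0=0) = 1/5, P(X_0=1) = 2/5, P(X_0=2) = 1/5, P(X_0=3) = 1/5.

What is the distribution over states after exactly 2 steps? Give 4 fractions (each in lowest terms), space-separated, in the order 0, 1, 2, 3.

Propagating the distribution step by step (d_{t+1} = d_t * P):
d_0 = (0=1/5, 1=2/5, 2=1/5, 3=1/5)
  d_1[0] = 1/5*2/15 + 2/5*2/15 + 1/5*2/15 + 1/5*7/15 = 1/5
  d_1[1] = 1/5*2/5 + 2/5*2/5 + 1/5*1/15 + 1/5*2/15 = 7/25
  d_1[2] = 1/5*4/15 + 2/5*4/15 + 1/5*7/15 + 1/5*4/15 = 23/75
  d_1[3] = 1/5*1/5 + 2/5*1/5 + 1/5*1/3 + 1/5*2/15 = 16/75
d_1 = (0=1/5, 1=7/25, 2=23/75, 3=16/75)
  d_2[0] = 1/5*2/15 + 7/25*2/15 + 23/75*2/15 + 16/75*7/15 = 46/225
  d_2[1] = 1/5*2/5 + 7/25*2/5 + 23/75*1/15 + 16/75*2/15 = 271/1125
  d_2[2] = 1/5*4/15 + 7/25*4/15 + 23/75*7/15 + 16/75*4/15 = 41/125
  d_2[3] = 1/5*1/5 + 7/25*1/5 + 23/75*1/3 + 16/75*2/15 = 17/75
d_2 = (0=46/225, 1=271/1125, 2=41/125, 3=17/75)

Answer: 46/225 271/1125 41/125 17/75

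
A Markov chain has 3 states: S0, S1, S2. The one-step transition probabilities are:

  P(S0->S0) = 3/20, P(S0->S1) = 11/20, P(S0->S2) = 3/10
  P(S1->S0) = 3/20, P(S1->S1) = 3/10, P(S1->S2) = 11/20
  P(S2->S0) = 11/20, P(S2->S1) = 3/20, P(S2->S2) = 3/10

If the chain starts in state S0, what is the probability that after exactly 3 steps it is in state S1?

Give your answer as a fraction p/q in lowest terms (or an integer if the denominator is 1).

Answer: 483/1600

Derivation:
Computing P^3 by repeated multiplication:
P^1 =
  S0: [3/20, 11/20, 3/10]
  S1: [3/20, 3/10, 11/20]
  S2: [11/20, 3/20, 3/10]
P^2 =
  S0: [27/100, 117/400, 7/16]
  S1: [37/100, 51/200, 3/8]
  S2: [27/100, 157/400, 27/80]
P^3 =
  S0: [13/40, 483/1600, 597/1600]
  S1: [3/10, 269/800, 291/800]
  S2: [57/200, 507/1600, 637/1600]

(P^3)[S0 -> S1] = 483/1600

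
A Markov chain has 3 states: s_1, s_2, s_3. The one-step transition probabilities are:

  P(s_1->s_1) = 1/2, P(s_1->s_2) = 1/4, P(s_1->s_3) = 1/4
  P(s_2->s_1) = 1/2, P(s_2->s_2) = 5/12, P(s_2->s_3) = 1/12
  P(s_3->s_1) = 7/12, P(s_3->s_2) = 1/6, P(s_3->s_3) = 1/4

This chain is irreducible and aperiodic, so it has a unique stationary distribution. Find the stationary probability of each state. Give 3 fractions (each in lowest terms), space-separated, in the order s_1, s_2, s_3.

The stationary distribution satisfies pi = pi * P, i.e.:
  pi_s_1 = 1/2*pi_s_1 + 1/2*pi_s_2 + 7/12*pi_s_3
  pi_s_2 = 1/4*pi_s_1 + 5/12*pi_s_2 + 1/6*pi_s_3
  pi_s_3 = 1/4*pi_s_1 + 1/12*pi_s_2 + 1/4*pi_s_3
with normalization: pi_s_1 + pi_s_2 + pi_s_3 = 1.

Using the first 2 balance equations plus normalization, the linear system A*pi = b is:
  [-1/2, 1/2, 7/12] . pi = 0
  [1/4, -7/12, 1/6] . pi = 0
  [1, 1, 1] . pi = 1

Solving yields:
  pi_s_1 = 61/118
  pi_s_2 = 33/118
  pi_s_3 = 12/59

Verification (pi * P):
  61/118*1/2 + 33/118*1/2 + 12/59*7/12 = 61/118 = pi_s_1  (ok)
  61/118*1/4 + 33/118*5/12 + 12/59*1/6 = 33/118 = pi_s_2  (ok)
  61/118*1/4 + 33/118*1/12 + 12/59*1/4 = 12/59 = pi_s_3  (ok)

Answer: 61/118 33/118 12/59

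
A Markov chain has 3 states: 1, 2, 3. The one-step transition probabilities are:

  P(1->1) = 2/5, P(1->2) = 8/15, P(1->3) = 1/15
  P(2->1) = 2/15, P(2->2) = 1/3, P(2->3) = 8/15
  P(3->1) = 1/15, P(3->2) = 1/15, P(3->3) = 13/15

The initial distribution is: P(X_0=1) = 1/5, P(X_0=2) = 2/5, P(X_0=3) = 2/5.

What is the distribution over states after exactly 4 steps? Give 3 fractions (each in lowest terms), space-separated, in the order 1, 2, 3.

Answer: 30736/253125 44512/253125 177877/253125

Derivation:
Propagating the distribution step by step (d_{t+1} = d_t * P):
d_0 = (1=1/5, 2=2/5, 3=2/5)
  d_1[1] = 1/5*2/5 + 2/5*2/15 + 2/5*1/15 = 4/25
  d_1[2] = 1/5*8/15 + 2/5*1/3 + 2/5*1/15 = 4/15
  d_1[3] = 1/5*1/15 + 2/5*8/15 + 2/5*13/15 = 43/75
d_1 = (1=4/25, 2=4/15, 3=43/75)
  d_2[1] = 4/25*2/5 + 4/15*2/15 + 43/75*1/15 = 31/225
  d_2[2] = 4/25*8/15 + 4/15*1/3 + 43/75*1/15 = 239/1125
  d_2[3] = 4/25*1/15 + 4/15*8/15 + 43/75*13/15 = 731/1125
d_2 = (1=31/225, 2=239/1125, 3=731/1125)
  d_3[1] = 31/225*2/5 + 239/1125*2/15 + 731/1125*1/15 = 713/5625
  d_3[2] = 31/225*8/15 + 239/1125*1/3 + 731/1125*1/15 = 3166/16875
  d_3[3] = 31/225*1/15 + 239/1125*8/15 + 731/1125*13/15 = 2314/3375
d_3 = (1=713/5625, 2=3166/16875, 3=2314/3375)
  d_4[1] = 713/5625*2/5 + 3166/16875*2/15 + 2314/3375*1/15 = 30736/253125
  d_4[2] = 713/5625*8/15 + 3166/16875*1/3 + 2314/3375*1/15 = 44512/253125
  d_4[3] = 713/5625*1/15 + 3166/16875*8/15 + 2314/3375*13/15 = 177877/253125
d_4 = (1=30736/253125, 2=44512/253125, 3=177877/253125)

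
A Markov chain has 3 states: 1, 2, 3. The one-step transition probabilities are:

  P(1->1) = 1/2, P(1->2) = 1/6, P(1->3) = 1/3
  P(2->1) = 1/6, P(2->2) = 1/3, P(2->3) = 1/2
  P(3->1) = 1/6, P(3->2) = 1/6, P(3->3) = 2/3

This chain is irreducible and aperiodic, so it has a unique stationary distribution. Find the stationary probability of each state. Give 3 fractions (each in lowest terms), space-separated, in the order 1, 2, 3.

The stationary distribution satisfies pi = pi * P, i.e.:
  pi_1 = 1/2*pi_1 + 1/6*pi_2 + 1/6*pi_3
  pi_2 = 1/6*pi_1 + 1/3*pi_2 + 1/6*pi_3
  pi_3 = 1/3*pi_1 + 1/2*pi_2 + 2/3*pi_3
with normalization: pi_1 + pi_2 + pi_3 = 1.

Using the first 2 balance equations plus normalization, the linear system A*pi = b is:
  [-1/2, 1/6, 1/6] . pi = 0
  [1/6, -2/3, 1/6] . pi = 0
  [1, 1, 1] . pi = 1

Solving yields:
  pi_1 = 1/4
  pi_2 = 1/5
  pi_3 = 11/20

Verification (pi * P):
  1/4*1/2 + 1/5*1/6 + 11/20*1/6 = 1/4 = pi_1  (ok)
  1/4*1/6 + 1/5*1/3 + 11/20*1/6 = 1/5 = pi_2  (ok)
  1/4*1/3 + 1/5*1/2 + 11/20*2/3 = 11/20 = pi_3  (ok)

Answer: 1/4 1/5 11/20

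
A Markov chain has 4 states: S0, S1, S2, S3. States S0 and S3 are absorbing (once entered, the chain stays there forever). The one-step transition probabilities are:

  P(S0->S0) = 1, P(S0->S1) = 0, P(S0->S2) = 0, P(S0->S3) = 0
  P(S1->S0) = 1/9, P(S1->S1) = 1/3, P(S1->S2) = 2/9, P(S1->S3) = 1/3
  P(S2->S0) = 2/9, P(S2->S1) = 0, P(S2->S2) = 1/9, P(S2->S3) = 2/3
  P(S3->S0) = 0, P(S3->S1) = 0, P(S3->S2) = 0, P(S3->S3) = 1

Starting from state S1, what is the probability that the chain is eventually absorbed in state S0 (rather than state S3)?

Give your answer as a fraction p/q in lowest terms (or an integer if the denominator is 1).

Let a_i = P(absorbed in S0 | start in state i).
Boundary conditions: a_S0 = 1, a_S3 = 0.
For each transient state i, a_i = sum_j P(i->j) * a_j:
  a_S1 = 1/9*a_S0 + 1/3*a_S1 + 2/9*a_S2 + 1/3*a_S3
  a_S2 = 2/9*a_S0 + 0*a_S1 + 1/9*a_S2 + 2/3*a_S3

Substituting a_S0 = 1 and a_S3 = 0, rearrange to (I - Q) a = r where r[i] = P(i -> S0):
  [2/3, -2/9] . (a_S1, a_S2) = 1/9
  [0, 8/9] . (a_S1, a_S2) = 2/9

Solving yields:
  a_S1 = 1/4
  a_S2 = 1/4

Starting state is S1, so the absorption probability is a_S1 = 1/4.

Answer: 1/4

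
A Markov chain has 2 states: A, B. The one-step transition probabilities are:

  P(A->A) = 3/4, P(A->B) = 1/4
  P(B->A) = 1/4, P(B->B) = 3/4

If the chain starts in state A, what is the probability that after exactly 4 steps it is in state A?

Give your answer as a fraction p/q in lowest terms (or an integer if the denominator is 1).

Computing P^4 by repeated multiplication:
P^1 =
  A: [3/4, 1/4]
  B: [1/4, 3/4]
P^2 =
  A: [5/8, 3/8]
  B: [3/8, 5/8]
P^3 =
  A: [9/16, 7/16]
  B: [7/16, 9/16]
P^4 =
  A: [17/32, 15/32]
  B: [15/32, 17/32]

(P^4)[A -> A] = 17/32

Answer: 17/32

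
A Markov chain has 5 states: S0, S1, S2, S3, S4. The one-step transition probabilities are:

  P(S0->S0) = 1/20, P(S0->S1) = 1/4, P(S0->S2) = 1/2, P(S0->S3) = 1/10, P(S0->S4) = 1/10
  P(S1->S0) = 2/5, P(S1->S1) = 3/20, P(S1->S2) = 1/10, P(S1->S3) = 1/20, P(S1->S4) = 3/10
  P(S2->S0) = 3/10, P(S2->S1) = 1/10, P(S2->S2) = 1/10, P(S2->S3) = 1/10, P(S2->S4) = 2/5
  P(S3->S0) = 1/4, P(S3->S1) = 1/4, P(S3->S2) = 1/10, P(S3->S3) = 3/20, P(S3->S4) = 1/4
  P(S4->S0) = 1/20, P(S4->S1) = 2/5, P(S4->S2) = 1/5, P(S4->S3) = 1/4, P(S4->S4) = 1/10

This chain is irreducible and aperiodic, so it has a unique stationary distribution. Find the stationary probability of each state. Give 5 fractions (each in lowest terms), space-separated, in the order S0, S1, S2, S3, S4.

Answer: 24231/116593 26837/116593 24000/116593 15042/116593 26483/116593

Derivation:
The stationary distribution satisfies pi = pi * P, i.e.:
  pi_S0 = 1/20*pi_S0 + 2/5*pi_S1 + 3/10*pi_S2 + 1/4*pi_S3 + 1/20*pi_S4
  pi_S1 = 1/4*pi_S0 + 3/20*pi_S1 + 1/10*pi_S2 + 1/4*pi_S3 + 2/5*pi_S4
  pi_S2 = 1/2*pi_S0 + 1/10*pi_S1 + 1/10*pi_S2 + 1/10*pi_S3 + 1/5*pi_S4
  pi_S3 = 1/10*pi_S0 + 1/20*pi_S1 + 1/10*pi_S2 + 3/20*pi_S3 + 1/4*pi_S4
  pi_S4 = 1/10*pi_S0 + 3/10*pi_S1 + 2/5*pi_S2 + 1/4*pi_S3 + 1/10*pi_S4
with normalization: pi_S0 + pi_S1 + pi_S2 + pi_S3 + pi_S4 = 1.

Using the first 4 balance equations plus normalization, the linear system A*pi = b is:
  [-19/20, 2/5, 3/10, 1/4, 1/20] . pi = 0
  [1/4, -17/20, 1/10, 1/4, 2/5] . pi = 0
  [1/2, 1/10, -9/10, 1/10, 1/5] . pi = 0
  [1/10, 1/20, 1/10, -17/20, 1/4] . pi = 0
  [1, 1, 1, 1, 1] . pi = 1

Solving yields:
  pi_S0 = 24231/116593
  pi_S1 = 26837/116593
  pi_S2 = 24000/116593
  pi_S3 = 15042/116593
  pi_S4 = 26483/116593

Verification (pi * P):
  24231/116593*1/20 + 26837/116593*2/5 + 24000/116593*3/10 + 15042/116593*1/4 + 26483/116593*1/20 = 24231/116593 = pi_S0  (ok)
  24231/116593*1/4 + 26837/116593*3/20 + 24000/116593*1/10 + 15042/116593*1/4 + 26483/116593*2/5 = 26837/116593 = pi_S1  (ok)
  24231/116593*1/2 + 26837/116593*1/10 + 24000/116593*1/10 + 15042/116593*1/10 + 26483/116593*1/5 = 24000/116593 = pi_S2  (ok)
  24231/116593*1/10 + 26837/116593*1/20 + 24000/116593*1/10 + 15042/116593*3/20 + 26483/116593*1/4 = 15042/116593 = pi_S3  (ok)
  24231/116593*1/10 + 26837/116593*3/10 + 24000/116593*2/5 + 15042/116593*1/4 + 26483/116593*1/10 = 26483/116593 = pi_S4  (ok)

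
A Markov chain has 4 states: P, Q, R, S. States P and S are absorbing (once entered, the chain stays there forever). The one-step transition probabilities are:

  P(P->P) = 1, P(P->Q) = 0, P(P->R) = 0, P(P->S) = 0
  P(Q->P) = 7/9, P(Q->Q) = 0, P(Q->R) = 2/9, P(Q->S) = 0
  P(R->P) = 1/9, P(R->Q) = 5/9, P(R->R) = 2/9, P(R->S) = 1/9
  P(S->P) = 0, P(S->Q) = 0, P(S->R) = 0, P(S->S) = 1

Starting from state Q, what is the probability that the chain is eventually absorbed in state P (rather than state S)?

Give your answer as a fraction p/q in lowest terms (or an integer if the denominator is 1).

Answer: 51/53

Derivation:
Let a_i = P(absorbed in P | start in state i).
Boundary conditions: a_P = 1, a_S = 0.
For each transient state i, a_i = sum_j P(i->j) * a_j:
  a_Q = 7/9*a_P + 0*a_Q + 2/9*a_R + 0*a_S
  a_R = 1/9*a_P + 5/9*a_Q + 2/9*a_R + 1/9*a_S

Substituting a_P = 1 and a_S = 0, rearrange to (I - Q) a = r where r[i] = P(i -> P):
  [1, -2/9] . (a_Q, a_R) = 7/9
  [-5/9, 7/9] . (a_Q, a_R) = 1/9

Solving yields:
  a_Q = 51/53
  a_R = 44/53

Starting state is Q, so the absorption probability is a_Q = 51/53.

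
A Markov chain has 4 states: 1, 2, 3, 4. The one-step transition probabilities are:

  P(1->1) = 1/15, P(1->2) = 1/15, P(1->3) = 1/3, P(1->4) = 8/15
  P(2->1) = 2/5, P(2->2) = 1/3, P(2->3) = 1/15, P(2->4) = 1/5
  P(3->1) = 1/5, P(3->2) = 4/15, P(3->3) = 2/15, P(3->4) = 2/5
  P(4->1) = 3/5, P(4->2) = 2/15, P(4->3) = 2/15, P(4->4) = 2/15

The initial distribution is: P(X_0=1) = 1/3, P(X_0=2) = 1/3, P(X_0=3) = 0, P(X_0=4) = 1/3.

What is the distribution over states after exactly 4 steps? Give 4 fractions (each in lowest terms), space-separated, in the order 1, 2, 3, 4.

Answer: 48274/151875 5176/30375 28442/151875 49279/151875

Derivation:
Propagating the distribution step by step (d_{t+1} = d_t * P):
d_0 = (1=1/3, 2=1/3, 3=0, 4=1/3)
  d_1[1] = 1/3*1/15 + 1/3*2/5 + 0*1/5 + 1/3*3/5 = 16/45
  d_1[2] = 1/3*1/15 + 1/3*1/3 + 0*4/15 + 1/3*2/15 = 8/45
  d_1[3] = 1/3*1/3 + 1/3*1/15 + 0*2/15 + 1/3*2/15 = 8/45
  d_1[4] = 1/3*8/15 + 1/3*1/5 + 0*2/5 + 1/3*2/15 = 13/45
d_1 = (1=16/45, 2=8/45, 3=8/45, 4=13/45)
  d_2[1] = 16/45*1/15 + 8/45*2/5 + 8/45*1/5 + 13/45*3/5 = 41/135
  d_2[2] = 16/45*1/15 + 8/45*1/3 + 8/45*4/15 + 13/45*2/15 = 38/225
  d_2[3] = 16/45*1/3 + 8/45*1/15 + 8/45*2/15 + 13/45*2/15 = 26/135
  d_2[4] = 16/45*8/15 + 8/45*1/5 + 8/45*2/5 + 13/45*2/15 = 226/675
d_2 = (1=41/135, 2=38/225, 3=26/135, 4=226/675)
  d_3[1] = 41/135*1/15 + 38/225*2/5 + 26/135*1/5 + 226/675*3/5 = 3313/10125
  d_3[2] = 41/135*1/15 + 38/225*1/3 + 26/135*4/15 + 226/675*2/15 = 1747/10125
  d_3[3] = 41/135*1/3 + 38/225*1/15 + 26/135*2/15 + 226/675*2/15 = 617/3375
  d_3[4] = 41/135*8/15 + 38/225*1/5 + 26/135*2/5 + 226/675*2/15 = 3214/10125
d_3 = (1=3313/10125, 2=1747/10125, 3=617/3375, 4=3214/10125)
  d_4[1] = 3313/10125*1/15 + 1747/10125*2/5 + 617/3375*1/5 + 3214/10125*3/5 = 48274/151875
  d_4[2] = 3313/10125*1/15 + 1747/10125*1/3 + 617/3375*4/15 + 3214/10125*2/15 = 5176/30375
  d_4[3] = 3313/10125*1/3 + 1747/10125*1/15 + 617/3375*2/15 + 3214/10125*2/15 = 28442/151875
  d_4[4] = 3313/10125*8/15 + 1747/10125*1/5 + 617/3375*2/5 + 3214/10125*2/15 = 49279/151875
d_4 = (1=48274/151875, 2=5176/30375, 3=28442/151875, 4=49279/151875)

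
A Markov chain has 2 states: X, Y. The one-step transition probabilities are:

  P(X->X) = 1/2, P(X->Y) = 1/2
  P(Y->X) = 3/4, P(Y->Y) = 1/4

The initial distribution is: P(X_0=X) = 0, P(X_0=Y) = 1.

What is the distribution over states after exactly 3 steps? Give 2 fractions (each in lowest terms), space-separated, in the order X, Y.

Propagating the distribution step by step (d_{t+1} = d_t * P):
d_0 = (X=0, Y=1)
  d_1[X] = 0*1/2 + 1*3/4 = 3/4
  d_1[Y] = 0*1/2 + 1*1/4 = 1/4
d_1 = (X=3/4, Y=1/4)
  d_2[X] = 3/4*1/2 + 1/4*3/4 = 9/16
  d_2[Y] = 3/4*1/2 + 1/4*1/4 = 7/16
d_2 = (X=9/16, Y=7/16)
  d_3[X] = 9/16*1/2 + 7/16*3/4 = 39/64
  d_3[Y] = 9/16*1/2 + 7/16*1/4 = 25/64
d_3 = (X=39/64, Y=25/64)

Answer: 39/64 25/64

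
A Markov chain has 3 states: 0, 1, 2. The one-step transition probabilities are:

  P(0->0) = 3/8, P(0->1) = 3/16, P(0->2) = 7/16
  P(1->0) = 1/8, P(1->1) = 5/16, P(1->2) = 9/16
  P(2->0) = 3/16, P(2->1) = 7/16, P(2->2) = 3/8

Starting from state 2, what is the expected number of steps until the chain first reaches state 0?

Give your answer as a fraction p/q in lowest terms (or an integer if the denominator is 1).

Answer: 288/47

Derivation:
Let h_i = expected steps to first reach 0 from state i.
Boundary: h_0 = 0.
First-step equations for the other states:
  h_1 = 1 + 1/8*h_0 + 5/16*h_1 + 9/16*h_2
  h_2 = 1 + 3/16*h_0 + 7/16*h_1 + 3/8*h_2

Substituting h_0 = 0 and rearranging gives the linear system (I - Q) h = 1:
  [11/16, -9/16] . (h_1, h_2) = 1
  [-7/16, 5/8] . (h_1, h_2) = 1

Solving yields:
  h_1 = 304/47
  h_2 = 288/47

Starting state is 2, so the expected hitting time is h_2 = 288/47.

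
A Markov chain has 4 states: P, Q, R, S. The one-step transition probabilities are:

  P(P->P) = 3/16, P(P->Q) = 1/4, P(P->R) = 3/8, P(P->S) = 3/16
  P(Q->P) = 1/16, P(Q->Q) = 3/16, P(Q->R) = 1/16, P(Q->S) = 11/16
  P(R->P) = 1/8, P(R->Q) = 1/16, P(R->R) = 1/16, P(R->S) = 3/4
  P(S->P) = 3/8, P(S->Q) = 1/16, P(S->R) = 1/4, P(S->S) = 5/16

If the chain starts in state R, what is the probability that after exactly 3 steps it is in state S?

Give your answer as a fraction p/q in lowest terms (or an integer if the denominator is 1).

Answer: 53/128

Derivation:
Computing P^3 by repeated multiplication:
P^1 =
  P: [3/16, 1/4, 3/8, 3/16]
  Q: [1/16, 3/16, 1/16, 11/16]
  R: [1/8, 1/16, 1/16, 3/4]
  S: [3/8, 1/16, 1/4, 5/16]
P^2 =
  P: [43/256, 33/256, 5/32, 35/64]
  Q: [37/128, 25/256, 27/128, 103/256]
  R: [81/256, 3/32, 31/128, 89/256]
  S: [57/256, 9/64, 61/256, 51/128]
P^3 =
  P: [541/2048, 451/4096, 891/4096, 209/512]
  Q: [973/4096, 33/256, 935/4096, 415/1024]
  R: [925/4096, 547/4096, 29/128, 53/128]
  S: [941/4096, 499/4096, 847/4096, 1809/4096]

(P^3)[R -> S] = 53/128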